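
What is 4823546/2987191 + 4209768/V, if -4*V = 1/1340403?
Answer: -67424314112146537510/2987191 ≈ -2.2571e+13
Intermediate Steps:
V = -1/5361612 (V = -¼/1340403 = -¼*1/1340403 = -1/5361612 ≈ -1.8651e-7)
4823546/2987191 + 4209768/V = 4823546/2987191 + 4209768/(-1/5361612) = 4823546*(1/2987191) + 4209768*(-5361612) = 4823546/2987191 - 22571142626016 = -67424314112146537510/2987191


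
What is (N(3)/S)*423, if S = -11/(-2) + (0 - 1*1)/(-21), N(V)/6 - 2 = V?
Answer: 532980/233 ≈ 2287.5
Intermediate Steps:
N(V) = 12 + 6*V
S = 233/42 (S = -11*(-1/2) + (0 - 1)*(-1/21) = 11/2 - 1*(-1/21) = 11/2 + 1/21 = 233/42 ≈ 5.5476)
(N(3)/S)*423 = ((12 + 6*3)/(233/42))*423 = ((12 + 18)*(42/233))*423 = (30*(42/233))*423 = (1260/233)*423 = 532980/233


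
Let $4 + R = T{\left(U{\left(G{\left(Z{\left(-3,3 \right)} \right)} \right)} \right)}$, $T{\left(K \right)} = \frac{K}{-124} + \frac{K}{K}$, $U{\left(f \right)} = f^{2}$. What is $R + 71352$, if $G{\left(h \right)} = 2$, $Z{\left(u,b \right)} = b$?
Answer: $\frac{2211818}{31} \approx 71349.0$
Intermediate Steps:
$T{\left(K \right)} = 1 - \frac{K}{124}$ ($T{\left(K \right)} = K \left(- \frac{1}{124}\right) + 1 = - \frac{K}{124} + 1 = 1 - \frac{K}{124}$)
$R = - \frac{94}{31}$ ($R = -4 + \left(1 - \frac{2^{2}}{124}\right) = -4 + \left(1 - \frac{1}{31}\right) = -4 + \frac{30}{31} = - \frac{94}{31} \approx -3.0323$)
$R + 71352 = - \frac{94}{31} + 71352 = \frac{2211818}{31}$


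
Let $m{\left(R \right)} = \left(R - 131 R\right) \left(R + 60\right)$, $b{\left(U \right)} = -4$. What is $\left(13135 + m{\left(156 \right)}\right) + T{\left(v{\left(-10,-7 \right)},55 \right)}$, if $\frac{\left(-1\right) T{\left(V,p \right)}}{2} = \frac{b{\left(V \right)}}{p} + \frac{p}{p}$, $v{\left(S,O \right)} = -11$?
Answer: $- \frac{240204077}{55} \approx -4.3673 \cdot 10^{6}$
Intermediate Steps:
$m{\left(R \right)} = - 130 R \left(60 + R\right)$
$T{\left(V,p \right)} = -2 + \frac{8}{p}$ ($T{\left(V,p \right)} = - 2 \left(- \frac{4}{p} + \frac{p}{p}\right) = - 2 \left(- \frac{4}{p} + 1\right) = - 2 \left(1 - \frac{4}{p}\right) = -2 + \frac{8}{p}$)
$\left(13135 + m{\left(156 \right)}\right) + T{\left(v{\left(-10,-7 \right)},55 \right)} = \left(13135 - 20280 \left(60 + 156\right)\right) - \left(2 - \frac{8}{55}\right) = \left(13135 - 20280 \cdot 216\right) + \left(-2 + 8 \cdot \frac{1}{55}\right) = \left(13135 - 4380480\right) + \left(-2 + \frac{8}{55}\right) = -4367345 - \frac{102}{55} = - \frac{240204077}{55}$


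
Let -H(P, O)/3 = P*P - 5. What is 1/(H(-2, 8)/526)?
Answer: 526/3 ≈ 175.33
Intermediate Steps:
H(P, O) = 15 - 3*P² (H(P, O) = -3*(P*P - 5) = -3*(P² - 5) = -3*(-5 + P²) = 15 - 3*P²)
1/(H(-2, 8)/526) = 1/((15 - 3*(-2)²)/526) = 1/((15 - 3*4)*(1/526)) = 1/((15 - 12)*(1/526)) = 1/(3*(1/526)) = 1/(3/526) = 526/3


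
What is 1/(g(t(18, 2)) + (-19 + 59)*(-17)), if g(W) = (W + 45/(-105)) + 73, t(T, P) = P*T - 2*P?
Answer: -7/4028 ≈ -0.0017378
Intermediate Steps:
t(T, P) = -2*P + P*T
g(W) = 508/7 + W (g(W) = (W + 45*(-1/105)) + 73 = (W - 3/7) + 73 = (-3/7 + W) + 73 = 508/7 + W)
1/(g(t(18, 2)) + (-19 + 59)*(-17)) = 1/((508/7 + 2*(-2 + 18)) + (-19 + 59)*(-17)) = 1/((508/7 + 2*16) + 40*(-17)) = 1/((508/7 + 32) - 680) = 1/(732/7 - 680) = 1/(-4028/7) = -7/4028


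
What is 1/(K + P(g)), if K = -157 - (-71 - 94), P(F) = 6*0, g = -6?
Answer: ⅛ ≈ 0.12500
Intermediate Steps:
P(F) = 0
K = 8 (K = -157 - 1*(-165) = -157 + 165 = 8)
1/(K + P(g)) = 1/(8 + 0) = 1/8 = ⅛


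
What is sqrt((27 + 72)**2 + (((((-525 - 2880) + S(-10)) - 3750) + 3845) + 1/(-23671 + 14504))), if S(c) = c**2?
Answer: 4*sqrt(34616709577)/9167 ≈ 81.185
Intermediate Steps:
sqrt((27 + 72)**2 + (((((-525 - 2880) + S(-10)) - 3750) + 3845) + 1/(-23671 + 14504))) = sqrt((27 + 72)**2 + (((((-525 - 2880) + (-10)**2) - 3750) + 3845) + 1/(-23671 + 14504))) = sqrt(99**2 + ((((-3405 + 100) - 3750) + 3845) + 1/(-9167))) = sqrt(9801 + (((-3305 - 3750) + 3845) - 1/9167)) = sqrt(9801 + ((-7055 + 3845) - 1/9167)) = sqrt(9801 + (-3210 - 1/9167)) = sqrt(9801 - 29426071/9167) = sqrt(60419696/9167) = 4*sqrt(34616709577)/9167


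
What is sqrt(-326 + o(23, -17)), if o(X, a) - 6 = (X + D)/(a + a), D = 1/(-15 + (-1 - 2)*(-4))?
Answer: I*sqrt(2886)/3 ≈ 17.907*I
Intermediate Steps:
D = -1/3 (D = 1/(-15 - 3*(-4)) = 1/(-15 + 12) = 1/(-3) = -1/3 ≈ -0.33333)
o(X, a) = 6 + (-1/3 + X)/(2*a) (o(X, a) = 6 + (X - 1/3)/(a + a) = 6 + (-1/3 + X)/((2*a)) = 6 + (-1/3 + X)*(1/(2*a)) = 6 + (-1/3 + X)/(2*a))
sqrt(-326 + o(23, -17)) = sqrt(-326 + (1/6)*(-1 + 3*23 + 36*(-17))/(-17)) = sqrt(-326 + (1/6)*(-1/17)*(-1 + 69 - 612)) = sqrt(-326 + (1/6)*(-1/17)*(-544)) = sqrt(-326 + 16/3) = sqrt(-962/3) = I*sqrt(2886)/3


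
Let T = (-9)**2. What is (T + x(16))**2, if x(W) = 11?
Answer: 8464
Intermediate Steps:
T = 81
(T + x(16))**2 = (81 + 11)**2 = 92**2 = 8464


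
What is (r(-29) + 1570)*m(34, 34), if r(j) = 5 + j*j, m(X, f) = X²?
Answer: 2792896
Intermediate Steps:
r(j) = 5 + j²
(r(-29) + 1570)*m(34, 34) = ((5 + (-29)²) + 1570)*34² = ((5 + 841) + 1570)*1156 = (846 + 1570)*1156 = 2416*1156 = 2792896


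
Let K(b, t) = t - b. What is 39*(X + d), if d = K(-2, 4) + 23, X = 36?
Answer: 2535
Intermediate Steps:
d = 29 (d = (4 - 1*(-2)) + 23 = (4 + 2) + 23 = 6 + 23 = 29)
39*(X + d) = 39*(36 + 29) = 39*65 = 2535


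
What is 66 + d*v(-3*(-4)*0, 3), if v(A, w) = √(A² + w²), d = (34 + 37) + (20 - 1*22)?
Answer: 273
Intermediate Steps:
d = 69 (d = 71 + (20 - 22) = 71 - 2 = 69)
66 + d*v(-3*(-4)*0, 3) = 66 + 69*√((-3*(-4)*0)² + 3²) = 66 + 69*√((12*0)² + 9) = 66 + 69*√(0² + 9) = 66 + 69*√(0 + 9) = 66 + 69*√9 = 66 + 69*3 = 66 + 207 = 273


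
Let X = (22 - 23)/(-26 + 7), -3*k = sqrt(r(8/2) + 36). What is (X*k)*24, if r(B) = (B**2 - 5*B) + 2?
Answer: -8*sqrt(34)/19 ≈ -2.4551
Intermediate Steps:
r(B) = 2 + B**2 - 5*B
k = -sqrt(34)/3 (k = -sqrt((2 + (8/2)**2 - 40/2) + 36)/3 = -sqrt((2 + (8*(1/2))**2 - 40/2) + 36)/3 = -sqrt((2 + 4**2 - 5*4) + 36)/3 = -sqrt((2 + 16 - 20) + 36)/3 = -sqrt(-2 + 36)/3 = -sqrt(34)/3 ≈ -1.9437)
X = 1/19 (X = -1/(-19) = -1*(-1/19) = 1/19 ≈ 0.052632)
(X*k)*24 = ((-sqrt(34)/3)/19)*24 = -sqrt(34)/57*24 = -8*sqrt(34)/19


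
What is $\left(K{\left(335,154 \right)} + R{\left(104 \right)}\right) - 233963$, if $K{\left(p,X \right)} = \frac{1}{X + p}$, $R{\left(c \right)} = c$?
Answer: $- \frac{114357050}{489} \approx -2.3386 \cdot 10^{5}$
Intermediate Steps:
$\left(K{\left(335,154 \right)} + R{\left(104 \right)}\right) - 233963 = \left(\frac{1}{154 + 335} + 104\right) - 233963 = \left(\frac{1}{489} + 104\right) - 233963 = \frac{50857}{489} - 233963 = - \frac{114357050}{489}$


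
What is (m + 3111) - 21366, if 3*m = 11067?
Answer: -14566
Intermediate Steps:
m = 3689 (m = (⅓)*11067 = 3689)
(m + 3111) - 21366 = (3689 + 3111) - 21366 = 6800 - 21366 = -14566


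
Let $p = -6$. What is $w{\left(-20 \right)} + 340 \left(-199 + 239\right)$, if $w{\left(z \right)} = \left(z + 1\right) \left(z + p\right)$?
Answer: $14094$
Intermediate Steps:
$w{\left(z \right)} = \left(1 + z\right) \left(-6 + z\right)$ ($w{\left(z \right)} = \left(z + 1\right) \left(z - 6\right) = \left(1 + z\right) \left(-6 + z\right)$)
$w{\left(-20 \right)} + 340 \left(-199 + 239\right) = \left(-6 + \left(-20\right)^{2} - -100\right) + 340 \left(-199 + 239\right) = \left(-6 + 400 + 100\right) + 340 \cdot 40 = 494 + 13600 = 14094$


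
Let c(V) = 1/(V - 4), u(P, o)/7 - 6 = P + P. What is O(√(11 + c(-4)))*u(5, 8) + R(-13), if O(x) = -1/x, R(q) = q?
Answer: -13 - 224*√174/87 ≈ -46.963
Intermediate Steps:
u(P, o) = 42 + 14*P (u(P, o) = 42 + 7*(P + P) = 42 + 7*(2*P) = 42 + 14*P)
c(V) = 1/(-4 + V)
O(√(11 + c(-4)))*u(5, 8) + R(-13) = (-1/(√(11 + 1/(-4 - 4))))*(42 + 14*5) - 13 = (-1/(√(11 + 1/(-8))))*(42 + 70) - 13 = -1/(√(11 - ⅛))*112 - 13 = -1/(√(87/8))*112 - 13 = -1/(√174/4)*112 - 13 = -2*√174/87*112 - 13 = -224*√174/87 - 13 = -13 - 224*√174/87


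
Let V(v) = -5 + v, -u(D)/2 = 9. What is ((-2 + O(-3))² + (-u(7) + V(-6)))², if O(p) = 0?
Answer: 121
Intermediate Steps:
u(D) = -18 (u(D) = -2*9 = -18)
((-2 + O(-3))² + (-u(7) + V(-6)))² = ((-2 + 0)² + (-1*(-18) + (-5 - 6)))² = ((-2)² + (18 - 11))² = (4 + 7)² = 11² = 121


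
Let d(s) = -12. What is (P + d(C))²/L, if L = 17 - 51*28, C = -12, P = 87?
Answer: -5625/1411 ≈ -3.9865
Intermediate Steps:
L = -1411 (L = 17 - 1428 = -1411)
(P + d(C))²/L = (87 - 12)²/(-1411) = 75²*(-1/1411) = 5625*(-1/1411) = -5625/1411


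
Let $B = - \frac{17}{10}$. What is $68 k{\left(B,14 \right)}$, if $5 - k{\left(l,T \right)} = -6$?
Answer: $748$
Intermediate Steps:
$B = - \frac{17}{10}$ ($B = \left(-17\right) \frac{1}{10} = - \frac{17}{10} \approx -1.7$)
$k{\left(l,T \right)} = 11$ ($k{\left(l,T \right)} = 5 - -6 = 5 + 6 = 11$)
$68 k{\left(B,14 \right)} = 68 \cdot 11 = 748$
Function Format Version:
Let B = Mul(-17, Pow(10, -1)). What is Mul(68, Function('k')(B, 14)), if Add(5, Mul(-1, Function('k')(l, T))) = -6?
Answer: 748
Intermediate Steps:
B = Rational(-17, 10) (B = Mul(-17, Rational(1, 10)) = Rational(-17, 10) ≈ -1.7000)
Function('k')(l, T) = 11 (Function('k')(l, T) = Add(5, Mul(-1, -6)) = Add(5, 6) = 11)
Mul(68, Function('k')(B, 14)) = Mul(68, 11) = 748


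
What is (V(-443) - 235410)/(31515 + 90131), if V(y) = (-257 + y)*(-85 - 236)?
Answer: -765/8689 ≈ -0.088042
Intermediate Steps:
V(y) = 82497 - 321*y (V(y) = (-257 + y)*(-321) = 82497 - 321*y)
(V(-443) - 235410)/(31515 + 90131) = ((82497 - 321*(-443)) - 235410)/(31515 + 90131) = ((82497 + 142203) - 235410)/121646 = (224700 - 235410)*(1/121646) = -10710*1/121646 = -765/8689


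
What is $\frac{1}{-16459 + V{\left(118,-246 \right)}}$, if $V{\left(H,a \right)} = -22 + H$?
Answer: $- \frac{1}{16363} \approx -6.1114 \cdot 10^{-5}$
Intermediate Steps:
$\frac{1}{-16459 + V{\left(118,-246 \right)}} = \frac{1}{-16459 + \left(-22 + 118\right)} = \frac{1}{-16459 + 96} = \frac{1}{-16363} = - \frac{1}{16363}$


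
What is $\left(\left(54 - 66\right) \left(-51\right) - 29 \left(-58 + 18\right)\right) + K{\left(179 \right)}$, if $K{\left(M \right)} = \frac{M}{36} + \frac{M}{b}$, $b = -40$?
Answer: $\frac{638099}{360} \approx 1772.5$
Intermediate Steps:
$K{\left(M \right)} = \frac{M}{360}$ ($K{\left(M \right)} = \frac{M}{36} + \frac{M}{-40} = M \frac{1}{36} + M \left(- \frac{1}{40}\right) = \frac{M}{36} - \frac{M}{40} = \frac{M}{360}$)
$\left(\left(54 - 66\right) \left(-51\right) - 29 \left(-58 + 18\right)\right) + K{\left(179 \right)} = \left(\left(54 - 66\right) \left(-51\right) - 29 \left(-58 + 18\right)\right) + \frac{1}{360} \cdot 179 = \left(\left(-12\right) \left(-51\right) - -1160\right) + \frac{179}{360} = \left(612 + 1160\right) + \frac{179}{360} = 1772 + \frac{179}{360} = \frac{638099}{360}$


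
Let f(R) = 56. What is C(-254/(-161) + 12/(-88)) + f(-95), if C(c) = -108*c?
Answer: -176494/1771 ≈ -99.658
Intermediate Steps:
C(-254/(-161) + 12/(-88)) + f(-95) = -108*(-254/(-161) + 12/(-88)) + 56 = -108*(-254*(-1/161) + 12*(-1/88)) + 56 = -108*(254/161 - 3/22) + 56 = -108*5105/3542 + 56 = -275670/1771 + 56 = -176494/1771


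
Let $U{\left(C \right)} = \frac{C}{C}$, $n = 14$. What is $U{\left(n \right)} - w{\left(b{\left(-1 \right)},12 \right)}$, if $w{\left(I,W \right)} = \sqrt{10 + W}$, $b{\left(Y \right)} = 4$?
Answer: $1 - \sqrt{22} \approx -3.6904$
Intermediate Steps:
$U{\left(C \right)} = 1$
$U{\left(n \right)} - w{\left(b{\left(-1 \right)},12 \right)} = 1 - \sqrt{10 + 12} = 1 - \sqrt{22}$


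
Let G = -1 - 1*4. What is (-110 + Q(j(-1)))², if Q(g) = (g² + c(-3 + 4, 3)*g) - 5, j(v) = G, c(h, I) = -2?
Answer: 6400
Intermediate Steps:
G = -5 (G = -1 - 4 = -5)
j(v) = -5
Q(g) = -5 + g² - 2*g (Q(g) = (g² - 2*g) - 5 = -5 + g² - 2*g)
(-110 + Q(j(-1)))² = (-110 + (-5 + (-5)² - 2*(-5)))² = (-110 + (-5 + 25 + 10))² = (-110 + 30)² = (-80)² = 6400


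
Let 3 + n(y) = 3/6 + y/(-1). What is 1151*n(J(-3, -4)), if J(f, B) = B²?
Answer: -42587/2 ≈ -21294.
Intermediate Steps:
n(y) = -5/2 - y (n(y) = -3 + (3/6 + y/(-1)) = -3 + (3*(⅙) + y*(-1)) = -3 + (½ - y) = -5/2 - y)
1151*n(J(-3, -4)) = 1151*(-5/2 - 1*(-4)²) = 1151*(-5/2 - 1*16) = 1151*(-5/2 - 16) = 1151*(-37/2) = -42587/2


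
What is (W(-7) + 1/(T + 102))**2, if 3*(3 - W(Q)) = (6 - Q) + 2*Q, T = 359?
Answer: 21279769/1912689 ≈ 11.126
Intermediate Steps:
W(Q) = 1 - Q/3 (W(Q) = 3 - ((6 - Q) + 2*Q)/3 = 3 - (6 + Q)/3 = 3 + (-2 - Q/3) = 1 - Q/3)
(W(-7) + 1/(T + 102))**2 = ((1 - 1/3*(-7)) + 1/(359 + 102))**2 = ((1 + 7/3) + 1/461)**2 = (10/3 + 1/461)**2 = (4613/1383)**2 = 21279769/1912689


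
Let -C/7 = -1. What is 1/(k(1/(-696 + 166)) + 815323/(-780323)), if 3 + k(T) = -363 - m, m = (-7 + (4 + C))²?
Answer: -780323/298898709 ≈ -0.0026107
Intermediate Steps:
C = 7 (C = -7*(-1) = 7)
m = 16 (m = (-7 + (4 + 7))² = (-7 + 11)² = 4² = 16)
k(T) = -382 (k(T) = -3 + (-363 - 1*16) = -3 + (-363 - 16) = -3 - 379 = -382)
1/(k(1/(-696 + 166)) + 815323/(-780323)) = 1/(-382 + 815323/(-780323)) = 1/(-382 + 815323*(-1/780323)) = 1/(-382 - 815323/780323) = 1/(-298898709/780323) = -780323/298898709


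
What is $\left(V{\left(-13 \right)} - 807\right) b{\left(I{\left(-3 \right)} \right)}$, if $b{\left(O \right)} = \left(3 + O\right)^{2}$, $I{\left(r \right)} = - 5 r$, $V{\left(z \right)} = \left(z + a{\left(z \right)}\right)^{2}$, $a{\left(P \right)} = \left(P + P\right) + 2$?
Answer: $182088$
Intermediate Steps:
$a{\left(P \right)} = 2 + 2 P$ ($a{\left(P \right)} = 2 P + 2 = 2 + 2 P$)
$V{\left(z \right)} = \left(2 + 3 z\right)^{2}$ ($V{\left(z \right)} = \left(z + \left(2 + 2 z\right)\right)^{2} = \left(2 + 3 z\right)^{2}$)
$\left(V{\left(-13 \right)} - 807\right) b{\left(I{\left(-3 \right)} \right)} = \left(\left(2 + 3 \left(-13\right)\right)^{2} - 807\right) \left(3 - -15\right)^{2} = \left(\left(2 - 39\right)^{2} - 807\right) \left(3 + 15\right)^{2} = \left(\left(-37\right)^{2} - 807\right) 18^{2} = \left(1369 - 807\right) 324 = 562 \cdot 324 = 182088$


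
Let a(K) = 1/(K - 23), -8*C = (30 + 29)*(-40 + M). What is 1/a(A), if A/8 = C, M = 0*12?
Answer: 2337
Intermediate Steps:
M = 0
C = 295 (C = -(30 + 29)*(-40 + 0)/8 = -59*(-40)/8 = -1/8*(-2360) = 295)
A = 2360 (A = 8*295 = 2360)
a(K) = 1/(-23 + K)
1/a(A) = 1/(1/(-23 + 2360)) = 1/(1/2337) = 2337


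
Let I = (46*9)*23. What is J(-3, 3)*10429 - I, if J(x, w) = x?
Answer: -40809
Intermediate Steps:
I = 9522 (I = 414*23 = 9522)
J(-3, 3)*10429 - I = -3*10429 - 1*9522 = -31287 - 9522 = -40809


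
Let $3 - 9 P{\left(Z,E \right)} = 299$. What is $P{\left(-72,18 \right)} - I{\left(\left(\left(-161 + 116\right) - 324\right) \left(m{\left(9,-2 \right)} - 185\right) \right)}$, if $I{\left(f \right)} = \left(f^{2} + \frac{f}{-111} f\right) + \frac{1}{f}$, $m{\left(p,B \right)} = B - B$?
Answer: $- \frac{105085486322137}{22755} \approx -4.6181 \cdot 10^{9}$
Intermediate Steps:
$P{\left(Z,E \right)} = - \frac{296}{9}$ ($P{\left(Z,E \right)} = \frac{1}{3} - \frac{299}{9} = - \frac{296}{9}$)
$m{\left(p,B \right)} = 0$
$I{\left(f \right)} = \frac{1}{f} + \frac{110 f^{2}}{111}$ ($I{\left(f \right)} = \left(f^{2} + f \left(- \frac{1}{111}\right) f\right) + \frac{1}{f} = \left(f^{2} + - \frac{f}{111} f\right) + \frac{1}{f} = \left(f^{2} - \frac{f^{2}}{111}\right) + \frac{1}{f} = \frac{110 f^{2}}{111} + \frac{1}{f} = \frac{1}{f} + \frac{110 f^{2}}{111}$)
$P{\left(-72,18 \right)} - I{\left(\left(\left(-161 + 116\right) - 324\right) \left(m{\left(9,-2 \right)} - 185\right) \right)} = - \frac{296}{9} - \frac{111 + 110 \left(\left(\left(-161 + 116\right) - 324\right) \left(0 - 185\right)\right)^{3}}{111 \left(\left(-161 + 116\right) - 324\right) \left(0 - 185\right)} = - \frac{296}{9} - \frac{111 + 110 \left(\left(-45 - 324\right) \left(-185\right)\right)^{3}}{111 \left(-45 - 324\right) \left(-185\right)} = - \frac{296}{9} - \frac{111 + 110 \left(\left(-369\right) \left(-185\right)\right)^{3}}{111 \left(\left(-369\right) \left(-185\right)\right)} = - \frac{296}{9} - \frac{111 + 110 \cdot 68265^{3}}{111 \cdot 68265} = - \frac{296}{9} - \frac{1}{111} \cdot \frac{1}{68265} \left(111 + 110 \cdot 318122424509625\right) = - \frac{296}{9} - \frac{1}{111} \cdot \frac{1}{68265} \left(111 + 34993466696058750\right) = - \frac{296}{9} - \frac{1}{111} \cdot \frac{1}{68265} \cdot 34993466696058861 = - \frac{296}{9} - \frac{315256456721251}{68265} = - \frac{105085486322137}{22755}$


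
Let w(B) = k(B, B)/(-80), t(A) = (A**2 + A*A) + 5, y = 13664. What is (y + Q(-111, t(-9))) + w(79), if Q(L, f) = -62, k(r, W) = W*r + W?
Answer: 13523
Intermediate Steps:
k(r, W) = W + W*r
t(A) = 5 + 2*A**2 (t(A) = (A**2 + A**2) + 5 = 2*A**2 + 5 = 5 + 2*A**2)
w(B) = -B*(1 + B)/80 (w(B) = (B*(1 + B))/(-80) = (B*(1 + B))*(-1/80) = -B*(1 + B)/80)
(y + Q(-111, t(-9))) + w(79) = (13664 - 62) - 1/80*79*(1 + 79) = 13602 - 1/80*79*80 = 13602 - 79 = 13523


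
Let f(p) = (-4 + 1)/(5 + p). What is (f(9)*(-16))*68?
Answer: 1632/7 ≈ 233.14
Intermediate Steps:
f(p) = -3/(5 + p)
(f(9)*(-16))*68 = (-3/(5 + 9)*(-16))*68 = (-3/14*(-16))*68 = (-3*1/14*(-16))*68 = -3/14*(-16)*68 = (24/7)*68 = 1632/7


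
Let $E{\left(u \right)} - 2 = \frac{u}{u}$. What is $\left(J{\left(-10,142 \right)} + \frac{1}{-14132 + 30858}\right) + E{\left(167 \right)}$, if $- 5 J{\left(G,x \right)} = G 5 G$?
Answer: $- \frac{1622421}{16726} \approx -97.0$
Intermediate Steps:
$E{\left(u \right)} = 3$ ($E{\left(u \right)} = 2 + \frac{u}{u} = 2 + 1 = 3$)
$J{\left(G,x \right)} = - G^{2}$ ($J{\left(G,x \right)} = - \frac{G 5 G}{5} = - \frac{5 G G}{5} = - \frac{5 G^{2}}{5} = - G^{2}$)
$\left(J{\left(-10,142 \right)} + \frac{1}{-14132 + 30858}\right) + E{\left(167 \right)} = \left(- \left(-10\right)^{2} + \frac{1}{-14132 + 30858}\right) + 3 = \left(\left(-1\right) 100 + \frac{1}{16726}\right) + 3 = \left(-100 + \frac{1}{16726}\right) + 3 = - \frac{1672599}{16726} + 3 = - \frac{1622421}{16726}$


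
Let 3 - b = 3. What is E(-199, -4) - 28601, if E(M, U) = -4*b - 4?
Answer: -28605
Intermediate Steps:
b = 0 (b = 3 - 1*3 = 3 - 3 = 0)
E(M, U) = -4 (E(M, U) = -4*0 - 4 = 0 - 4 = -4)
E(-199, -4) - 28601 = -4 - 28601 = -28605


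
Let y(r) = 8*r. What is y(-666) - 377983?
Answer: -383311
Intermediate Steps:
y(-666) - 377983 = 8*(-666) - 377983 = -5328 - 377983 = -383311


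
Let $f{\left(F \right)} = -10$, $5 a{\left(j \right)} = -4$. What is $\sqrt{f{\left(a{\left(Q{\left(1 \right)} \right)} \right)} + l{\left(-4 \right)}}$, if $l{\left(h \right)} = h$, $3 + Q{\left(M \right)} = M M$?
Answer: $i \sqrt{14} \approx 3.7417 i$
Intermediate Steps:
$Q{\left(M \right)} = -3 + M^{2}$ ($Q{\left(M \right)} = -3 + M M = -3 + M^{2}$)
$a{\left(j \right)} = - \frac{4}{5}$ ($a{\left(j \right)} = \frac{1}{5} \left(-4\right) = - \frac{4}{5}$)
$\sqrt{f{\left(a{\left(Q{\left(1 \right)} \right)} \right)} + l{\left(-4 \right)}} = \sqrt{-10 - 4} = \sqrt{-14} = i \sqrt{14}$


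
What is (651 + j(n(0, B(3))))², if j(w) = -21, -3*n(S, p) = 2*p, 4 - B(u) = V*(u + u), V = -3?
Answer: 396900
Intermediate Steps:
B(u) = 4 + 6*u (B(u) = 4 - (-3)*(u + u) = 4 - (-3)*2*u = 4 - (-6)*u = 4 + 6*u)
n(S, p) = -2*p/3
(651 + j(n(0, B(3))))² = (651 - 21)² = 630² = 396900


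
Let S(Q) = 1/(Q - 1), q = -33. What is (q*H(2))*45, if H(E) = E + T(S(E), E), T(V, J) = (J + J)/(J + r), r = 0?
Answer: -5940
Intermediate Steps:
S(Q) = 1/(-1 + Q)
T(V, J) = 2 (T(V, J) = (J + J)/(J + 0) = (2*J)/J = 2)
H(E) = 2 + E (H(E) = E + 2 = 2 + E)
(q*H(2))*45 = -33*(2 + 2)*45 = -33*4*45 = -132*45 = -5940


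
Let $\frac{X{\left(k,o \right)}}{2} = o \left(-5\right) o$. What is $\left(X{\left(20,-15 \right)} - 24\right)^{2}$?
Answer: $5171076$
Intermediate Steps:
$X{\left(k,o \right)} = - 10 o^{2}$ ($X{\left(k,o \right)} = 2 o \left(-5\right) o = 2 - 5 o o = 2 \left(- 5 o^{2}\right) = - 10 o^{2}$)
$\left(X{\left(20,-15 \right)} - 24\right)^{2} = \left(- 10 \left(-15\right)^{2} - 24\right)^{2} = \left(\left(-10\right) 225 - 24\right)^{2} = \left(-2250 - 24\right)^{2} = \left(-2274\right)^{2} = 5171076$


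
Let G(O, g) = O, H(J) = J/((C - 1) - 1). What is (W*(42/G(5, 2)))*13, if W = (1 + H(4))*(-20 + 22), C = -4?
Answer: 364/5 ≈ 72.800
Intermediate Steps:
H(J) = -J/6 (H(J) = J/((-4 - 1) - 1) = J/(-5 - 1) = J/(-6) = J*(-⅙) = -J/6)
W = ⅔ (W = (1 - ⅙*4)*(-20 + 22) = (1 - ⅔)*2 = (⅓)*2 = ⅔ ≈ 0.66667)
(W*(42/G(5, 2)))*13 = (2*(42/5)/3)*13 = (2*(42*(⅕))/3)*13 = ((⅔)*(42/5))*13 = (28/5)*13 = 364/5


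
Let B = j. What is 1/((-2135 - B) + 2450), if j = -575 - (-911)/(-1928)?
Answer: 1928/1716831 ≈ 0.0011230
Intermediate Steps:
j = -1109511/1928 (j = -575 - (-911)*(-1)/1928 = -575 - 1*911/1928 = -575 - 911/1928 = -1109511/1928 ≈ -575.47)
B = -1109511/1928 ≈ -575.47
1/((-2135 - B) + 2450) = 1/((-2135 - 1*(-1109511/1928)) + 2450) = 1/((-2135 + 1109511/1928) + 2450) = 1/(-3006769/1928 + 2450) = 1/(1716831/1928) = 1928/1716831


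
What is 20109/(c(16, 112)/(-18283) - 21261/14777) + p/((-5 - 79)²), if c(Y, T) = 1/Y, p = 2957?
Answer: -613323688815660779/43884457439760 ≈ -13976.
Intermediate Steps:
20109/(c(16, 112)/(-18283) - 21261/14777) + p/((-5 - 79)²) = 20109/(1/(16*(-18283)) - 21261/14777) + 2957/((-5 - 79)²) = 20109/((1/16)*(-1/18283) - 21261*1/14777) + 2957/((-84)²) = 20109/(-1/292528 - 21261/14777) + 2957/7056 = 20109/(-6219452585/4322686256) + 2957*(1/7056) = 20109*(-4322686256/6219452585) + 2957/7056 = -86924897921904/6219452585 + 2957/7056 = -613323688815660779/43884457439760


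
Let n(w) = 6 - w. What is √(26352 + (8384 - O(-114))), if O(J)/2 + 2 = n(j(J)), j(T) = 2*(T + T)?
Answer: 2*√8454 ≈ 183.89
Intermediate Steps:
j(T) = 4*T (j(T) = 2*(2*T) = 4*T)
O(J) = 8 - 8*J (O(J) = -4 + 2*(6 - 4*J) = -4 + (12 - 8*J) = 8 - 8*J)
√(26352 + (8384 - O(-114))) = √(26352 + (8384 - (8 - 8*(-114)))) = √(26352 + (8384 - (8 + 912))) = √(26352 + (8384 - 1*920)) = √(26352 + (8384 - 920)) = √(26352 + 7464) = √33816 = 2*√8454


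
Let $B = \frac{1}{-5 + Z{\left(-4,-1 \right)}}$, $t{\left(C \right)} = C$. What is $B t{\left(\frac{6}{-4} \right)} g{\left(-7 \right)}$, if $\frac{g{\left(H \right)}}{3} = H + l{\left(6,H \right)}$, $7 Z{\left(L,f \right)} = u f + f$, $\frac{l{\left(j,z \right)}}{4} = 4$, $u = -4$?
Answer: $\frac{567}{64} \approx 8.8594$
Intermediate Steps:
$l{\left(j,z \right)} = 16$ ($l{\left(j,z \right)} = 4 \cdot 4 = 16$)
$Z{\left(L,f \right)} = - \frac{3 f}{7}$ ($Z{\left(L,f \right)} = \frac{- 4 f + f}{7} = \frac{\left(-3\right) f}{7} = - \frac{3 f}{7}$)
$g{\left(H \right)} = 48 + 3 H$ ($g{\left(H \right)} = 3 \left(H + 16\right) = 3 \left(16 + H\right) = 48 + 3 H$)
$B = - \frac{7}{32}$ ($B = \frac{1}{-5 - - \frac{3}{7}} = \frac{1}{-5 + \frac{3}{7}} = \frac{1}{- \frac{32}{7}} = - \frac{7}{32} \approx -0.21875$)
$B t{\left(\frac{6}{-4} \right)} g{\left(-7 \right)} = - \frac{7 \frac{6}{-4}}{32} \left(48 + 3 \left(-7\right)\right) = - \frac{7 \cdot 6 \left(- \frac{1}{4}\right)}{32} \left(48 - 21\right) = \left(- \frac{7}{32}\right) \left(- \frac{3}{2}\right) 27 = \frac{21}{64} \cdot 27 = \frac{567}{64}$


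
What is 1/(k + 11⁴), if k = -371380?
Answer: -1/356739 ≈ -2.8032e-6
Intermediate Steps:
1/(k + 11⁴) = 1/(-371380 + 11⁴) = 1/(-371380 + 14641) = 1/(-356739) = -1/356739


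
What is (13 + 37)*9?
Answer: 450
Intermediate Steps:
(13 + 37)*9 = 50*9 = 450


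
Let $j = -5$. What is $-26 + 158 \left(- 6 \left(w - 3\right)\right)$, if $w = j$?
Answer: $7558$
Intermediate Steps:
$w = -5$
$-26 + 158 \left(- 6 \left(w - 3\right)\right) = -26 + 158 \left(- 6 \left(-5 - 3\right)\right) = -26 + 158 \left(\left(-6\right) \left(-8\right)\right) = -26 + 158 \cdot 48 = -26 + 7584 = 7558$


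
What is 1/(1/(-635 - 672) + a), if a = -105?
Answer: -1307/137236 ≈ -0.0095237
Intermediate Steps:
1/(1/(-635 - 672) + a) = 1/(1/(-635 - 672) - 105) = 1/(1/(-1307) - 105) = 1/(-1/1307 - 105) = 1/(-137236/1307) = -1307/137236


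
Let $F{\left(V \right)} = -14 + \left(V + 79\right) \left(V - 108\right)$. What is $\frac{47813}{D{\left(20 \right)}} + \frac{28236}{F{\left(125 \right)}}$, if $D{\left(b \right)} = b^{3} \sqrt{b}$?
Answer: $\frac{14118}{1727} + \frac{47813 \sqrt{5}}{80000} \approx 9.5113$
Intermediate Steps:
$D{\left(b \right)} = b^{\frac{7}{2}}$
$F{\left(V \right)} = -14 + \left(-108 + V\right) \left(79 + V\right)$ ($F{\left(V \right)} = -14 + \left(79 + V\right) \left(-108 + V\right) = -14 + \left(-108 + V\right) \left(79 + V\right)$)
$\frac{47813}{D{\left(20 \right)}} + \frac{28236}{F{\left(125 \right)}} = \frac{47813}{20^{\frac{7}{2}}} + \frac{28236}{-8546 + 125^{2} - 3625} = \frac{47813}{16000 \sqrt{5}} + \frac{28236}{-8546 + 15625 - 3625} = 47813 \frac{\sqrt{5}}{80000} + \frac{28236}{3454} = \frac{47813 \sqrt{5}}{80000} + 28236 \cdot \frac{1}{3454} = \frac{47813 \sqrt{5}}{80000} + \frac{14118}{1727} = \frac{14118}{1727} + \frac{47813 \sqrt{5}}{80000}$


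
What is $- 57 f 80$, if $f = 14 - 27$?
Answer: $59280$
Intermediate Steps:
$f = -13$
$- 57 f 80 = \left(-57\right) \left(-13\right) 80 = 741 \cdot 80 = 59280$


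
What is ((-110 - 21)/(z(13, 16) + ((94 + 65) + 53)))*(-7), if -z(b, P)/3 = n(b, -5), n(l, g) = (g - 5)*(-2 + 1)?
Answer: 131/26 ≈ 5.0385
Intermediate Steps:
n(l, g) = 5 - g (n(l, g) = (-5 + g)*(-1) = 5 - g)
z(b, P) = -30 (z(b, P) = -3*(5 - 1*(-5)) = -3*(5 + 5) = -3*10 = -30)
((-110 - 21)/(z(13, 16) + ((94 + 65) + 53)))*(-7) = ((-110 - 21)/(-30 + ((94 + 65) + 53)))*(-7) = -131/(-30 + (159 + 53))*(-7) = -131/(-30 + 212)*(-7) = -131/182*(-7) = 131/26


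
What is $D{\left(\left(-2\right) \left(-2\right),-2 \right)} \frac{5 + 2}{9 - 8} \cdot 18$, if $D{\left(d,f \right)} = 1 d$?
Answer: $504$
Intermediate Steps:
$D{\left(d,f \right)} = d$
$D{\left(\left(-2\right) \left(-2\right),-2 \right)} \frac{5 + 2}{9 - 8} \cdot 18 = \left(-2\right) \left(-2\right) \frac{5 + 2}{9 - 8} \cdot 18 = 4 \cdot \frac{7}{1} \cdot 18 = 4 \cdot 7 \cdot 1 \cdot 18 = 4 \cdot 7 \cdot 18 = 28 \cdot 18 = 504$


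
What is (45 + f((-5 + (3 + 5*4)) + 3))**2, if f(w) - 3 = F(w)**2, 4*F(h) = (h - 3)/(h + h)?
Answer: 1416844881/614656 ≈ 2305.1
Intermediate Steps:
F(h) = (-3 + h)/(8*h) (F(h) = ((h - 3)/(h + h))/4 = ((-3 + h)/((2*h)))/4 = ((-3 + h)*(1/(2*h)))/4 = ((-3 + h)/(2*h))/4 = (-3 + h)/(8*h))
f(w) = 3 + (-3 + w)**2/(64*w**2) (f(w) = 3 + ((-3 + w)/(8*w))**2 = 3 + (-3 + w)**2/(64*w**2))
(45 + f((-5 + (3 + 5*4)) + 3))**2 = (45 + (3 + (-3 + ((-5 + (3 + 5*4)) + 3))**2/(64*((-5 + (3 + 5*4)) + 3)**2)))**2 = (45 + (3 + (-3 + ((-5 + (3 + 20)) + 3))**2/(64*((-5 + (3 + 20)) + 3)**2)))**2 = (45 + (3 + (-3 + ((-5 + 23) + 3))**2/(64*((-5 + 23) + 3)**2)))**2 = (45 + (3 + (-3 + (18 + 3))**2/(64*(18 + 3)**2)))**2 = (45 + (3 + (1/64)*(-3 + 21)**2/21**2))**2 = (45 + (3 + (1/64)*(1/441)*18**2))**2 = (45 + (3 + (1/64)*(1/441)*324))**2 = (45 + (3 + 9/784))**2 = (45 + 2361/784)**2 = (37641/784)**2 = 1416844881/614656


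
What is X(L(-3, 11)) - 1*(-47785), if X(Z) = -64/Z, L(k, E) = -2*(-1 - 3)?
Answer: 47777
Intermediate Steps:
L(k, E) = 8 (L(k, E) = -2*(-4) = 8)
X(L(-3, 11)) - 1*(-47785) = -64/8 - 1*(-47785) = -64*⅛ + 47785 = -8 + 47785 = 47777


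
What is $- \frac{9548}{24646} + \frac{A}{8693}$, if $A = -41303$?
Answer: $- \frac{550477251}{107123839} \approx -5.1387$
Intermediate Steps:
$- \frac{9548}{24646} + \frac{A}{8693} = - \frac{9548}{24646} - \frac{41303}{8693} = \left(-9548\right) \frac{1}{24646} - \frac{41303}{8693} = - \frac{4774}{12323} - \frac{41303}{8693} = - \frac{550477251}{107123839}$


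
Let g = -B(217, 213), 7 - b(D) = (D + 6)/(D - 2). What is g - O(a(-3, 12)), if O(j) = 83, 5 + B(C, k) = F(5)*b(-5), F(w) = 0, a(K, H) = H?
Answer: -78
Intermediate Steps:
b(D) = 7 - (6 + D)/(-2 + D) (b(D) = 7 - (D + 6)/(D - 2) = 7 - (6 + D)/(-2 + D))
B(C, k) = -5 (B(C, k) = -5 + 0*(2*(-10 + 3*(-5))/(-2 - 5)) = -5 + 0*(2*(-10 - 15)/(-7)) = -5 + 0*(2*(-1/7)*(-25)) = -5 + 0*(50/7) = -5 + 0 = -5)
g = 5 (g = -1*(-5) = 5)
g - O(a(-3, 12)) = 5 - 1*83 = 5 - 83 = -78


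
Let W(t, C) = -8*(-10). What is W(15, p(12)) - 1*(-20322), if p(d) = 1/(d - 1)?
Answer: 20402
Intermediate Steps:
p(d) = 1/(-1 + d)
W(t, C) = 80
W(15, p(12)) - 1*(-20322) = 80 - 1*(-20322) = 80 + 20322 = 20402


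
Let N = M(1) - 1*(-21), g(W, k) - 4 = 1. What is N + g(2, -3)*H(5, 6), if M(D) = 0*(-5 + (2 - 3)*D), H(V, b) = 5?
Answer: 46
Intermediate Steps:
g(W, k) = 5 (g(W, k) = 4 + 1 = 5)
M(D) = 0 (M(D) = 0*(-5 - D) = 0)
N = 21 (N = 0 - 1*(-21) = 0 + 21 = 21)
N + g(2, -3)*H(5, 6) = 21 + 5*5 = 21 + 25 = 46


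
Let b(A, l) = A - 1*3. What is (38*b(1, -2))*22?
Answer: -1672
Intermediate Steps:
b(A, l) = -3 + A (b(A, l) = A - 3 = -3 + A)
(38*b(1, -2))*22 = (38*(-3 + 1))*22 = (38*(-2))*22 = -76*22 = -1672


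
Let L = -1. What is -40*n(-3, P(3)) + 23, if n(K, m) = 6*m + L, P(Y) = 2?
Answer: -417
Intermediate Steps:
n(K, m) = -1 + 6*m (n(K, m) = 6*m - 1 = -1 + 6*m)
-40*n(-3, P(3)) + 23 = -40*(-1 + 6*2) + 23 = -40*(-1 + 12) + 23 = -40*11 + 23 = -440 + 23 = -417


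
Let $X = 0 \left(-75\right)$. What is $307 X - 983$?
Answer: $-983$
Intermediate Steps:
$X = 0$
$307 X - 983 = 307 \cdot 0 - 983 = 0 - 983 = -983$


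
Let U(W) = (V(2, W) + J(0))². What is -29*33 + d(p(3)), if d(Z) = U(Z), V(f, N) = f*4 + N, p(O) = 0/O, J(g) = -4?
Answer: -941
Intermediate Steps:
p(O) = 0
V(f, N) = N + 4*f (V(f, N) = 4*f + N = N + 4*f)
U(W) = (4 + W)² (U(W) = ((W + 4*2) - 4)² = ((W + 8) - 4)² = ((8 + W) - 4)² = (4 + W)²)
d(Z) = (4 + Z)²
-29*33 + d(p(3)) = -29*33 + (4 + 0)² = -957 + 4² = -957 + 16 = -941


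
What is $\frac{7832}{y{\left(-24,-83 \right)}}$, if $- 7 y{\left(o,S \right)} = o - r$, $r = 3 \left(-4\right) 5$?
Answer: $- \frac{13706}{9} \approx -1522.9$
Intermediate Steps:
$r = -60$ ($r = \left(-12\right) 5 = -60$)
$y{\left(o,S \right)} = - \frac{60}{7} - \frac{o}{7}$ ($y{\left(o,S \right)} = - \frac{o - -60}{7} = - \frac{o + 60}{7} = - \frac{60 + o}{7} = - \frac{60}{7} - \frac{o}{7}$)
$\frac{7832}{y{\left(-24,-83 \right)}} = \frac{7832}{- \frac{60}{7} - - \frac{24}{7}} = \frac{7832}{- \frac{60}{7} + \frac{24}{7}} = \frac{7832}{- \frac{36}{7}} = 7832 \left(- \frac{7}{36}\right) = - \frac{13706}{9}$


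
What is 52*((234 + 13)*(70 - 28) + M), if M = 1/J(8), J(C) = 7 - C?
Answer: 539396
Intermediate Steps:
M = -1 (M = 1/(7 - 1*8) = 1/(7 - 8) = 1/(-1) = -1)
52*((234 + 13)*(70 - 28) + M) = 52*((234 + 13)*(70 - 28) - 1) = 52*(247*42 - 1) = 52*(10374 - 1) = 52*10373 = 539396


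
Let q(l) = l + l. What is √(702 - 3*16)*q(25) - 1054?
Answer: -1054 + 50*√654 ≈ 224.67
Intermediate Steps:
q(l) = 2*l
√(702 - 3*16)*q(25) - 1054 = √(702 - 3*16)*(2*25) - 1054 = √(702 - 48)*50 - 1054 = √654*50 - 1054 = 50*√654 - 1054 = -1054 + 50*√654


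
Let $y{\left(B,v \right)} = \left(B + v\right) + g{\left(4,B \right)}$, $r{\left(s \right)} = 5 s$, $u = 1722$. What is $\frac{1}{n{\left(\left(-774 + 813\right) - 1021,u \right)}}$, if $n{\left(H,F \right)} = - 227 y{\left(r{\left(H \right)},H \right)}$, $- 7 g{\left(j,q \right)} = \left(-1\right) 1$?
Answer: $\frac{7}{9362161} \approx 7.4769 \cdot 10^{-7}$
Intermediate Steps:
$g{\left(j,q \right)} = \frac{1}{7}$ ($g{\left(j,q \right)} = - \frac{\left(-1\right) 1}{7} = \left(- \frac{1}{7}\right) \left(-1\right) = \frac{1}{7}$)
$y{\left(B,v \right)} = \frac{1}{7} + B + v$ ($y{\left(B,v \right)} = \left(B + v\right) + \frac{1}{7} = \frac{1}{7} + B + v$)
$n{\left(H,F \right)} = - \frac{227}{7} - 1362 H$ ($n{\left(H,F \right)} = - 227 \left(\frac{1}{7} + 5 H + H\right) = - 227 \left(\frac{1}{7} + 6 H\right) = - \frac{227}{7} - 1362 H$)
$\frac{1}{n{\left(\left(-774 + 813\right) - 1021,u \right)}} = \frac{1}{- \frac{227}{7} - 1362 \left(\left(-774 + 813\right) - 1021\right)} = \frac{1}{- \frac{227}{7} - 1362 \left(39 - 1021\right)} = \frac{1}{- \frac{227}{7} - -1337484} = \frac{1}{- \frac{227}{7} + 1337484} = \frac{1}{\frac{9362161}{7}} = \frac{7}{9362161}$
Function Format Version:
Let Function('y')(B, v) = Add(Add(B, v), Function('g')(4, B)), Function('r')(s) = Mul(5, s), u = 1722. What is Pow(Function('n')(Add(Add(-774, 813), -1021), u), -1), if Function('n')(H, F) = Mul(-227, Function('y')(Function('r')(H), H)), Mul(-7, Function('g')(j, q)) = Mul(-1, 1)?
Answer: Rational(7, 9362161) ≈ 7.4769e-7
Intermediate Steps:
Function('g')(j, q) = Rational(1, 7) (Function('g')(j, q) = Mul(Rational(-1, 7), Mul(-1, 1)) = Mul(Rational(-1, 7), -1) = Rational(1, 7))
Function('y')(B, v) = Add(Rational(1, 7), B, v) (Function('y')(B, v) = Add(Add(B, v), Rational(1, 7)) = Add(Rational(1, 7), B, v))
Function('n')(H, F) = Add(Rational(-227, 7), Mul(-1362, H)) (Function('n')(H, F) = Mul(-227, Add(Rational(1, 7), Mul(5, H), H)) = Mul(-227, Add(Rational(1, 7), Mul(6, H))) = Add(Rational(-227, 7), Mul(-1362, H)))
Pow(Function('n')(Add(Add(-774, 813), -1021), u), -1) = Pow(Add(Rational(-227, 7), Mul(-1362, Add(Add(-774, 813), -1021))), -1) = Pow(Add(Rational(-227, 7), Mul(-1362, Add(39, -1021))), -1) = Pow(Add(Rational(-227, 7), Mul(-1362, -982)), -1) = Pow(Add(Rational(-227, 7), 1337484), -1) = Pow(Rational(9362161, 7), -1) = Rational(7, 9362161)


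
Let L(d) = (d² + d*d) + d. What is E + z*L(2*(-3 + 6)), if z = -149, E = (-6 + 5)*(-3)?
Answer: -11619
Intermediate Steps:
E = 3 (E = -1*(-3) = 3)
L(d) = d + 2*d² (L(d) = (d² + d²) + d = 2*d² + d = d + 2*d²)
E + z*L(2*(-3 + 6)) = 3 - 149*2*(-3 + 6)*(1 + 2*(2*(-3 + 6))) = 3 - 149*2*3*(1 + 2*(2*3)) = 3 - 894*(1 + 2*6) = 3 - 894*(1 + 12) = 3 - 894*13 = 3 - 149*78 = 3 - 11622 = -11619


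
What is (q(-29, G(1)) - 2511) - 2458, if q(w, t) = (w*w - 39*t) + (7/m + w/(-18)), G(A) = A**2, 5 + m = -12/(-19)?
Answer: -6225485/1494 ≈ -4167.0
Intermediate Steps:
m = -83/19 (m = -5 - 12/(-19) = -5 - 12*(-1/19) = -5 + 12/19 = -83/19 ≈ -4.3684)
q(w, t) = -133/83 + w**2 - 39*t - w/18 (q(w, t) = (w*w - 39*t) + (7/(-83/19) + w/(-18)) = (w**2 - 39*t) + (7*(-19/83) + w*(-1/18)) = (w**2 - 39*t) + (-133/83 - w/18) = -133/83 + w**2 - 39*t - w/18)
(q(-29, G(1)) - 2511) - 2458 = ((-133/83 + (-29)**2 - 39*1**2 - 1/18*(-29)) - 2511) - 2458 = ((-133/83 + 841 - 39*1 + 29/18) - 2511) - 2458 = ((-133/83 + 841 - 39 + 29/18) - 2511) - 2458 = (1198201/1494 - 2511) - 2458 = -2553233/1494 - 2458 = -6225485/1494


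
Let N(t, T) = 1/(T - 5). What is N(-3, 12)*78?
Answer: 78/7 ≈ 11.143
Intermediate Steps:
N(t, T) = 1/(-5 + T)
N(-3, 12)*78 = 78/(-5 + 12) = 78/7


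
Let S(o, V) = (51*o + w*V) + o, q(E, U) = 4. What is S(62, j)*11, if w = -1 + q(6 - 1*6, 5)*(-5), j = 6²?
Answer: 27148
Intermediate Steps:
j = 36
w = -21 (w = -1 + 4*(-5) = -1 - 20 = -21)
S(o, V) = -21*V + 52*o (S(o, V) = (51*o - 21*V) + o = (-21*V + 51*o) + o = -21*V + 52*o)
S(62, j)*11 = (-21*36 + 52*62)*11 = (-756 + 3224)*11 = 2468*11 = 27148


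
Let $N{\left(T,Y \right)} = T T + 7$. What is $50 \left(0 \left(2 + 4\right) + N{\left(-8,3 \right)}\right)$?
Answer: $3550$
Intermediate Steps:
$N{\left(T,Y \right)} = 7 + T^{2}$ ($N{\left(T,Y \right)} = T^{2} + 7 = 7 + T^{2}$)
$50 \left(0 \left(2 + 4\right) + N{\left(-8,3 \right)}\right) = 50 \left(0 \left(2 + 4\right) + \left(7 + \left(-8\right)^{2}\right)\right) = 50 \left(0 \cdot 6 + \left(7 + 64\right)\right) = 50 \left(0 + 71\right) = 50 \cdot 71 = 3550$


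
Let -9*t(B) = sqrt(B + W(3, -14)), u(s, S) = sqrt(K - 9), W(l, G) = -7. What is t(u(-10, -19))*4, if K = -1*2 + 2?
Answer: -4*sqrt(-7 + 3*I)/9 ≈ -0.24661 - 1.2015*I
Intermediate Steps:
K = 0 (K = -2 + 2 = 0)
u(s, S) = 3*I (u(s, S) = sqrt(0 - 9) = sqrt(-9) = 3*I)
t(B) = -sqrt(-7 + B)/9 (t(B) = -sqrt(B - 7)/9 = -sqrt(-7 + B)/9)
t(u(-10, -19))*4 = -sqrt(-7 + 3*I)/9*4 = -4*sqrt(-7 + 3*I)/9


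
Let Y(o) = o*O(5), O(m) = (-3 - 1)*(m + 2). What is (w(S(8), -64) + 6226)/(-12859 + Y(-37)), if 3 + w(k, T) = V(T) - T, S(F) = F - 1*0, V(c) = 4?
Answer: -2097/3941 ≈ -0.53210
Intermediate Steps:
O(m) = -8 - 4*m (O(m) = -4*(2 + m) = -8 - 4*m)
Y(o) = -28*o (Y(o) = o*(-8 - 4*5) = o*(-8 - 20) = o*(-28) = -28*o)
S(F) = F (S(F) = F + 0 = F)
w(k, T) = 1 - T (w(k, T) = -3 + (4 - T) = 1 - T)
(w(S(8), -64) + 6226)/(-12859 + Y(-37)) = ((1 - 1*(-64)) + 6226)/(-12859 - 28*(-37)) = ((1 + 64) + 6226)/(-12859 + 1036) = (65 + 6226)/(-11823) = 6291*(-1/11823) = -2097/3941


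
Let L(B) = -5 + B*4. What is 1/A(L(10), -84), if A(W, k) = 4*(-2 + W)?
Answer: 1/132 ≈ 0.0075758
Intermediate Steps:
L(B) = -5 + 4*B
A(W, k) = -8 + 4*W
1/A(L(10), -84) = 1/(-8 + 4*(-5 + 4*10)) = 1/(-8 + 4*(-5 + 40)) = 1/(-8 + 4*35) = 1/(-8 + 140) = 1/132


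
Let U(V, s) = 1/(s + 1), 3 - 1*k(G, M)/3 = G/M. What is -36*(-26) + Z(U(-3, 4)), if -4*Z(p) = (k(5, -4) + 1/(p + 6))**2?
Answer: 55004543/61504 ≈ 894.32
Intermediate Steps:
k(G, M) = 9 - 3*G/M
U(V, s) = 1/(1 + s)
Z(p) = -(51/4 + 1/(6 + p))**2/4 (Z(p) = -((9 - 3*5/(-4)) + 1/(p + 6))**2/4 = -((9 - 3*5*(-1/4)) + 1/(6 + p))**2/4 = -((9 + 15/4) + 1/(6 + p))**2/4 = -(51/4 + 1/(6 + p))**2/4)
-36*(-26) + Z(U(-3, 4)) = -36*(-26) - (310 + 51/(1 + 4))**2/(64*(6 + 1/(1 + 4))**2) = 936 - (310 + 51/5)**2/(64*(6 + 1/5)**2) = 936 - (310 + 51*(1/5))**2/(64*(6 + 1/5)**2) = 936 - (310 + 51/5)**2/(64*(31/5)**2) = 936 - 1/64*25/961*(1601/5)**2 = 936 - 1/64*25/961*2563201/25 = 936 - 2563201/61504 = 55004543/61504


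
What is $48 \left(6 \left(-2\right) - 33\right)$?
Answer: $-2160$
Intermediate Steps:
$48 \left(6 \left(-2\right) - 33\right) = 48 \left(-12 - 33\right) = 48 \left(-45\right) = -2160$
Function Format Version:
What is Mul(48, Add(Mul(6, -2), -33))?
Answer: -2160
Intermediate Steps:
Mul(48, Add(Mul(6, -2), -33)) = Mul(48, Add(-12, -33)) = Mul(48, -45) = -2160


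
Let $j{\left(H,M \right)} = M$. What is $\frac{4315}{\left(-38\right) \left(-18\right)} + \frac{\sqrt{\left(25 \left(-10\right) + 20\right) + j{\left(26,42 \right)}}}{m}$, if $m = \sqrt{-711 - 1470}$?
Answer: $\frac{4315}{684} + \frac{2 \sqrt{102507}}{2181} \approx 6.6021$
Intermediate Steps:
$m = i \sqrt{2181}$ ($m = \sqrt{-2181} = i \sqrt{2181} \approx 46.701 i$)
$\frac{4315}{\left(-38\right) \left(-18\right)} + \frac{\sqrt{\left(25 \left(-10\right) + 20\right) + j{\left(26,42 \right)}}}{m} = \frac{4315}{\left(-38\right) \left(-18\right)} + \frac{\sqrt{\left(25 \left(-10\right) + 20\right) + 42}}{i \sqrt{2181}} = \frac{4315}{684} + \sqrt{\left(-250 + 20\right) + 42} \left(- \frac{i \sqrt{2181}}{2181}\right) = 4315 \cdot \frac{1}{684} + \sqrt{-230 + 42} \left(- \frac{i \sqrt{2181}}{2181}\right) = \frac{4315}{684} + \sqrt{-188} \left(- \frac{i \sqrt{2181}}{2181}\right) = \frac{4315}{684} + 2 i \sqrt{47} \left(- \frac{i \sqrt{2181}}{2181}\right) = \frac{4315}{684} + \frac{2 \sqrt{102507}}{2181}$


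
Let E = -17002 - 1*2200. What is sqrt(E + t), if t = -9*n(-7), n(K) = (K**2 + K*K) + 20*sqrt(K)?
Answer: 2*sqrt(-5021 - 45*I*sqrt(7)) ≈ 1.6801 - 141.73*I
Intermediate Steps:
n(K) = 2*K**2 + 20*sqrt(K) (n(K) = (K**2 + K**2) + 20*sqrt(K) = 2*K**2 + 20*sqrt(K))
E = -19202 (E = -17002 - 2200 = -19202)
t = -882 - 180*I*sqrt(7) (t = -9*(2*(-7)**2 + 20*sqrt(-7)) = -9*(2*49 + 20*(I*sqrt(7))) = -9*(98 + 20*I*sqrt(7)) = -882 - 180*I*sqrt(7) ≈ -882.0 - 476.24*I)
sqrt(E + t) = sqrt(-19202 + (-882 - 180*I*sqrt(7))) = sqrt(-20084 - 180*I*sqrt(7))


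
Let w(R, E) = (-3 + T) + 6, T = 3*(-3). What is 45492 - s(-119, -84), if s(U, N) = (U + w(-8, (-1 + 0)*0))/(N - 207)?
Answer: 13238047/291 ≈ 45492.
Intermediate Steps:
T = -9
w(R, E) = -6 (w(R, E) = (-3 - 9) + 6 = -12 + 6 = -6)
s(U, N) = (-6 + U)/(-207 + N) (s(U, N) = (U - 6)/(N - 207) = (-6 + U)/(-207 + N))
45492 - s(-119, -84) = 45492 - (-6 - 119)/(-207 - 84) = 45492 - (-125)/(-291) = 45492 - (-1)*(-125)/291 = 45492 - 1*125/291 = 45492 - 125/291 = 13238047/291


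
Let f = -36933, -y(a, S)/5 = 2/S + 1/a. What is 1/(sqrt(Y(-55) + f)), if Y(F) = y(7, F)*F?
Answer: -I*sqrt(1808282)/258326 ≈ -0.0052055*I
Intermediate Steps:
y(a, S) = -10/S - 5/a (y(a, S) = -5*(2/S + 1/a) = -5*(1/a + 2/S) = -10/S - 5/a)
Y(F) = F*(-5/7 - 10/F) (Y(F) = (-10/F - 5/7)*F = (-5/7 - 10/F)*F = F*(-5/7 - 10/F))
1/(sqrt(Y(-55) + f)) = 1/(sqrt((-10 - 5/7*(-55)) - 36933)) = 1/(sqrt((-10 + 275/7) - 36933)) = 1/(sqrt(205/7 - 36933)) = 1/(sqrt(-258326/7)) = 1/(I*sqrt(1808282)/7) = -I*sqrt(1808282)/258326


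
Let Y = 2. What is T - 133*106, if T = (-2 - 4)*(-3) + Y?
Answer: -14078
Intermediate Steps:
T = 20 (T = (-2 - 4)*(-3) + 2 = -6*(-3) + 2 = 18 + 2 = 20)
T - 133*106 = 20 - 133*106 = 20 - 14098 = -14078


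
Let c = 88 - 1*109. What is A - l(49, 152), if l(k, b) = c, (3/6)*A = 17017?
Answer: 34055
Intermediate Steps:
c = -21 (c = 88 - 109 = -21)
A = 34034 (A = 2*17017 = 34034)
l(k, b) = -21
A - l(49, 152) = 34034 - 1*(-21) = 34034 + 21 = 34055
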